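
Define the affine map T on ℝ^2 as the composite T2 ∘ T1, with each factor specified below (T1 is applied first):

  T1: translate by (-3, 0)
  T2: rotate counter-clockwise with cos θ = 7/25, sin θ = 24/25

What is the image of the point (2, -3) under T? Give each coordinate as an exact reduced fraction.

T(p) = (13/5, -9/5)

T1 translate by (-3, 0): (2, -3) → (-1, -3)
T2 rotate counter-clockwise with cos θ = 7/25, sin θ = 24/25: (-1, -3) → (13/5, -9/5)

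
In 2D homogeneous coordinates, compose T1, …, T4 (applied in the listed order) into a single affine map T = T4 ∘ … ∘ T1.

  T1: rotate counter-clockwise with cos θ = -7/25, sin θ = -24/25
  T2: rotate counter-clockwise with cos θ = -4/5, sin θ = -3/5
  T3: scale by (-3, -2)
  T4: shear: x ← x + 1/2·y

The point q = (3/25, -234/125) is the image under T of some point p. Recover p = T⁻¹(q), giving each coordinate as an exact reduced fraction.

p = (1, 0)

T1 = [-7/25 24/25 0; -24/25 -7/25 0; 0 0 1]
T2·T1 = [-44/125 -117/125 0; 117/125 -44/125 0; 0 0 1]
T3·…·T1 = [132/125 351/125 0; -234/125 88/125 0; 0 0 1]
T4·…·T1 = [3/25 79/25 0; -234/125 88/125 0; 0 0 1]
det M = 6; M⁻¹ = [44/375 -79/150 0; 39/125 1/50 0; 0 0 1]
M⁻¹ · (3/25, -234/125)ᵀ = (1, 0)ᵀ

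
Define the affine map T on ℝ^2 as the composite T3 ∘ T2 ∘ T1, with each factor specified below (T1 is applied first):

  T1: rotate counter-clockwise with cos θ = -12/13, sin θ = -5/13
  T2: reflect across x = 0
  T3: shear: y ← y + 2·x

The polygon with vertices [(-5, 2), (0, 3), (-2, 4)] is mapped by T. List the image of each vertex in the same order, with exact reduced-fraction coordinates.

T1 rotate counter-clockwise with cos θ = -12/13, sin θ = -5/13: (-5, 2) → (70/13, 1/13); (0, 3) → (15/13, -36/13); (-2, 4) → (44/13, -38/13)
T2 reflect across x = 0: (70/13, 1/13) → (-70/13, 1/13); (15/13, -36/13) → (-15/13, -36/13); (44/13, -38/13) → (-44/13, -38/13)
T3 shear: y ← y + 2·x: (-70/13, 1/13) → (-70/13, -139/13); (-15/13, -36/13) → (-15/13, -66/13); (-44/13, -38/13) → (-44/13, -126/13)

image vertices: (-70/13, -139/13), (-15/13, -66/13), (-44/13, -126/13)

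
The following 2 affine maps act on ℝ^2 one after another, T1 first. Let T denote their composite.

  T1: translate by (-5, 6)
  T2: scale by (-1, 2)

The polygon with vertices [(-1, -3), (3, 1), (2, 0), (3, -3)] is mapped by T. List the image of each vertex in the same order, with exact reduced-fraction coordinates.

T1 translate by (-5, 6): (-1, -3) → (-6, 3); (3, 1) → (-2, 7); (2, 0) → (-3, 6); (3, -3) → (-2, 3)
T2 scale by (-1, 2): (-6, 3) → (6, 6); (-2, 7) → (2, 14); (-3, 6) → (3, 12); (-2, 3) → (2, 6)

image vertices: (6, 6), (2, 14), (3, 12), (2, 6)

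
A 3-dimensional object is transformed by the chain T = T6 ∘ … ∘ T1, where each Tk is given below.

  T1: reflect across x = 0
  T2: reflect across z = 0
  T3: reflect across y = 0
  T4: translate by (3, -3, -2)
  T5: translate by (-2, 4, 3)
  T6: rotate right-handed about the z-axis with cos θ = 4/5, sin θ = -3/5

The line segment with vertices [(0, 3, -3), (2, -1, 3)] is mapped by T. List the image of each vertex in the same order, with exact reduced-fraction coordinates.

image vertices: (-2/5, -11/5, 4), (2/5, 11/5, -2)

T1 reflect across x = 0: (0, 3, -3) → (0, 3, -3); (2, -1, 3) → (-2, -1, 3)
T2 reflect across z = 0: (0, 3, -3) → (0, 3, 3); (-2, -1, 3) → (-2, -1, -3)
T3 reflect across y = 0: (0, 3, 3) → (0, -3, 3); (-2, -1, -3) → (-2, 1, -3)
T4 translate by (3, -3, -2): (0, -3, 3) → (3, -6, 1); (-2, 1, -3) → (1, -2, -5)
T5 translate by (-2, 4, 3): (3, -6, 1) → (1, -2, 4); (1, -2, -5) → (-1, 2, -2)
T6 rotate right-handed about the z-axis with cos θ = 4/5, sin θ = -3/5: (1, -2, 4) → (-2/5, -11/5, 4); (-1, 2, -2) → (2/5, 11/5, -2)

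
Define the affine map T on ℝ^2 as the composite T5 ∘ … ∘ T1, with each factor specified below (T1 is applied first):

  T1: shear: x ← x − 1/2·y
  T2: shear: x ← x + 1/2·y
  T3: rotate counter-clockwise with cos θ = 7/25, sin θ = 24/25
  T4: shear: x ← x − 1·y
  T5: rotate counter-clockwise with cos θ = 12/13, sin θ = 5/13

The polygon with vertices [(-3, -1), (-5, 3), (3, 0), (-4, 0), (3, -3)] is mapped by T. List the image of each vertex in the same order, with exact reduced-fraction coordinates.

image vertices: (1379/325, -538/325), (399/325, -1228/325), (-972/325, 609/325), (1296/325, -812/325), (249/325, 822/325)

T1 shear: x ← x − 1/2·y: (-3, -1) → (-5/2, -1); (-5, 3) → (-13/2, 3); (3, 0) → (3, 0); (-4, 0) → (-4, 0); (3, -3) → (9/2, -3)
T2 shear: x ← x + 1/2·y: (-5/2, -1) → (-3, -1); (-13/2, 3) → (-5, 3); (3, 0) → (3, 0); (-4, 0) → (-4, 0); (9/2, -3) → (3, -3)
T3 rotate counter-clockwise with cos θ = 7/25, sin θ = 24/25: (-3, -1) → (3/25, -79/25); (-5, 3) → (-107/25, -99/25); (3, 0) → (21/25, 72/25); (-4, 0) → (-28/25, -96/25); (3, -3) → (93/25, 51/25)
T4 shear: x ← x − 1·y: (3/25, -79/25) → (82/25, -79/25); (-107/25, -99/25) → (-8/25, -99/25); (21/25, 72/25) → (-51/25, 72/25); (-28/25, -96/25) → (68/25, -96/25); (93/25, 51/25) → (42/25, 51/25)
T5 rotate counter-clockwise with cos θ = 12/13, sin θ = 5/13: (82/25, -79/25) → (1379/325, -538/325); (-8/25, -99/25) → (399/325, -1228/325); (-51/25, 72/25) → (-972/325, 609/325); (68/25, -96/25) → (1296/325, -812/325); (42/25, 51/25) → (249/325, 822/325)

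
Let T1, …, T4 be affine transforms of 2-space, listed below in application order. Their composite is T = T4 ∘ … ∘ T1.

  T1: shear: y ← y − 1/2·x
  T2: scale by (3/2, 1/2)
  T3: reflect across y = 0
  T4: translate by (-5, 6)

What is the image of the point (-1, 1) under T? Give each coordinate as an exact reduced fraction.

T1 shear: y ← y − 1/2·x: (-1, 1) → (-1, 3/2)
T2 scale by (3/2, 1/2): (-1, 3/2) → (-3/2, 3/4)
T3 reflect across y = 0: (-3/2, 3/4) → (-3/2, -3/4)
T4 translate by (-5, 6): (-3/2, -3/4) → (-13/2, 21/4)

T(p) = (-13/2, 21/4)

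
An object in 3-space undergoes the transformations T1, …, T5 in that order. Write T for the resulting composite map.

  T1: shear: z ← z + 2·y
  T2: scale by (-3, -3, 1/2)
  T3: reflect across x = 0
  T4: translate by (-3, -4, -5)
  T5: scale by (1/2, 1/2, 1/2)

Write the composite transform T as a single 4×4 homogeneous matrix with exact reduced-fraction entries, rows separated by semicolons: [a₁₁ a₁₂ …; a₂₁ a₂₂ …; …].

T1 = [1 0 0 0; 0 1 0 0; 0 2 1 0; 0 0 0 1]
T2·T1 = [-3 0 0 0; 0 -3 0 0; 0 1 1/2 0; 0 0 0 1]
T3·…·T1 = [3 0 0 0; 0 -3 0 0; 0 1 1/2 0; 0 0 0 1]
T4·…·T1 = [3 0 0 -3; 0 -3 0 -4; 0 1 1/2 -5; 0 0 0 1]
T5·…·T1 = [3/2 0 0 -3/2; 0 -3/2 0 -2; 0 1/2 1/4 -5/2; 0 0 0 1]

T = [3/2 0 0 -3/2; 0 -3/2 0 -2; 0 1/2 1/4 -5/2; 0 0 0 1]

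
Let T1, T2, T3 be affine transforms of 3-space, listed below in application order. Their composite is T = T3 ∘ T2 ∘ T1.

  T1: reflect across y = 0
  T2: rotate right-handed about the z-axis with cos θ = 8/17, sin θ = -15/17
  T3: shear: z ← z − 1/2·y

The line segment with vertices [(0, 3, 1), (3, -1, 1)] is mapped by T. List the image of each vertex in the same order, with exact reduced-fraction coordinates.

T1 reflect across y = 0: (0, 3, 1) → (0, -3, 1); (3, -1, 1) → (3, 1, 1)
T2 rotate right-handed about the z-axis with cos θ = 8/17, sin θ = -15/17: (0, -3, 1) → (-45/17, -24/17, 1); (3, 1, 1) → (39/17, -37/17, 1)
T3 shear: z ← z − 1/2·y: (-45/17, -24/17, 1) → (-45/17, -24/17, 29/17); (39/17, -37/17, 1) → (39/17, -37/17, 71/34)

image vertices: (-45/17, -24/17, 29/17), (39/17, -37/17, 71/34)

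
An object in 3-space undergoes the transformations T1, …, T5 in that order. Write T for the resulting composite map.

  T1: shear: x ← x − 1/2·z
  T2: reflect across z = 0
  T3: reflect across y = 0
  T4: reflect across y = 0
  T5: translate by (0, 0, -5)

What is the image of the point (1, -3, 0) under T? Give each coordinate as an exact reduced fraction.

T1 shear: x ← x − 1/2·z: (1, -3, 0) → (1, -3, 0)
T2 reflect across z = 0: (1, -3, 0) → (1, -3, 0)
T3 reflect across y = 0: (1, -3, 0) → (1, 3, 0)
T4 reflect across y = 0: (1, 3, 0) → (1, -3, 0)
T5 translate by (0, 0, -5): (1, -3, 0) → (1, -3, -5)

T(p) = (1, -3, -5)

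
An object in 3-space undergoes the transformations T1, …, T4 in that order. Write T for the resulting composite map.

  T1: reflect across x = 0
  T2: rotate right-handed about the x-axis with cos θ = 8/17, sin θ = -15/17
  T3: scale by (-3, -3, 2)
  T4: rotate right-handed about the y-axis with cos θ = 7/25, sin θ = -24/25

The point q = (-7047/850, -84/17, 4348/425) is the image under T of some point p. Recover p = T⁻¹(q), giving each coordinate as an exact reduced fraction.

T1 = [-1 0 0 0; 0 1 0 0; 0 0 1 0; 0 0 0 1]
T2·T1 = [-1 0 0 0; 0 8/17 15/17 0; 0 -15/17 8/17 0; 0 0 0 1]
T3·…·T1 = [3 0 0 0; 0 -24/17 -45/17 0; 0 -30/17 16/17 0; 0 0 0 1]
T4·…·T1 = [21/25 144/85 -384/425 0; 0 -24/17 -45/17 0; 72/25 -42/85 112/425 0; 0 0 0 1]
det M = -18; M⁻¹ = [7/75 0 8/25 0; 36/85 -8/51 -21/170 0; -96/425 -5/17 28/425 0; 0 0 0 1]
M⁻¹ · (-7047/850, -84/17, 4348/425)ᵀ = (5/2, -4, 4)ᵀ

p = (5/2, -4, 4)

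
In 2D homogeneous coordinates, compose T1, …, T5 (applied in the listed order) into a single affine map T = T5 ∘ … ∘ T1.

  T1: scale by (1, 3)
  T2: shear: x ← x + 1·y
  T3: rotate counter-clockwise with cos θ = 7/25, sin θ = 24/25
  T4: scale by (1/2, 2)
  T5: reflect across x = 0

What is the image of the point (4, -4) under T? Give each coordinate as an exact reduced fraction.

T1 scale by (1, 3): (4, -4) → (4, -12)
T2 shear: x ← x + 1·y: (4, -12) → (-8, -12)
T3 rotate counter-clockwise with cos θ = 7/25, sin θ = 24/25: (-8, -12) → (232/25, -276/25)
T4 scale by (1/2, 2): (232/25, -276/25) → (116/25, -552/25)
T5 reflect across x = 0: (116/25, -552/25) → (-116/25, -552/25)

T(p) = (-116/25, -552/25)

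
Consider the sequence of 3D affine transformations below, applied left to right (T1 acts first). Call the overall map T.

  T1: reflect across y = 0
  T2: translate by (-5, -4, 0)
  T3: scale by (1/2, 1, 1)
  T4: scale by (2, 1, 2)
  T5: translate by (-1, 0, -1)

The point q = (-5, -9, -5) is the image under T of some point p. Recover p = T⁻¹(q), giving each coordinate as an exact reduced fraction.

T1 = [1 0 0 0; 0 -1 0 0; 0 0 1 0; 0 0 0 1]
T2·T1 = [1 0 0 -5; 0 -1 0 -4; 0 0 1 0; 0 0 0 1]
T3·…·T1 = [1/2 0 0 -5/2; 0 -1 0 -4; 0 0 1 0; 0 0 0 1]
T4·…·T1 = [1 0 0 -5; 0 -1 0 -4; 0 0 2 0; 0 0 0 1]
T5·…·T1 = [1 0 0 -6; 0 -1 0 -4; 0 0 2 -1; 0 0 0 1]
det M = -2; M⁻¹ = [1 0 0 6; 0 -1 0 -4; 0 0 1/2 1/2; 0 0 0 1]
M⁻¹ · (-5, -9, -5)ᵀ = (1, 5, -2)ᵀ

p = (1, 5, -2)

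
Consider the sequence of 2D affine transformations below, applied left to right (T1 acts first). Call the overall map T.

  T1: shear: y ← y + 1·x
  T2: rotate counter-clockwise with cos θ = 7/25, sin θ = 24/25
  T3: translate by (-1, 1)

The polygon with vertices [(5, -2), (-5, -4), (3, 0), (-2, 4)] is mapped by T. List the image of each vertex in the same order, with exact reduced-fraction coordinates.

image vertices: (-62/25, 166/25), (156/25, -158/25), (-76/25, 118/25), (-87/25, -9/25)

T1 shear: y ← y + 1·x: (5, -2) → (5, 3); (-5, -4) → (-5, -9); (3, 0) → (3, 3); (-2, 4) → (-2, 2)
T2 rotate counter-clockwise with cos θ = 7/25, sin θ = 24/25: (5, 3) → (-37/25, 141/25); (-5, -9) → (181/25, -183/25); (3, 3) → (-51/25, 93/25); (-2, 2) → (-62/25, -34/25)
T3 translate by (-1, 1): (-37/25, 141/25) → (-62/25, 166/25); (181/25, -183/25) → (156/25, -158/25); (-51/25, 93/25) → (-76/25, 118/25); (-62/25, -34/25) → (-87/25, -9/25)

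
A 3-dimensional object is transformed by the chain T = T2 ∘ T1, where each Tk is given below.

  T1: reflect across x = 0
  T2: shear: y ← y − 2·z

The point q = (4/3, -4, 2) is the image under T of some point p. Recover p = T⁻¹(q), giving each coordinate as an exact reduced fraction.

T1 = [-1 0 0 0; 0 1 0 0; 0 0 1 0; 0 0 0 1]
T2·T1 = [-1 0 0 0; 0 1 -2 0; 0 0 1 0; 0 0 0 1]
det M = -1; M⁻¹ = [-1 0 0 0; 0 1 2 0; 0 0 1 0; 0 0 0 1]
M⁻¹ · (4/3, -4, 2)ᵀ = (-4/3, 0, 2)ᵀ

p = (-4/3, 0, 2)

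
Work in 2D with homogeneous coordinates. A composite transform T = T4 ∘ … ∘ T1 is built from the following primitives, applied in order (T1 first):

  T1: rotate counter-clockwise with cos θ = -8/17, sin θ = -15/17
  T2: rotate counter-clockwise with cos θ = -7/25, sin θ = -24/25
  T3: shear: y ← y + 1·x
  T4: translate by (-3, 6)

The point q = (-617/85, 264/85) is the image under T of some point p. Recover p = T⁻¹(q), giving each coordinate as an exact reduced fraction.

p = (4, 2)

T1 = [-8/17 15/17 0; -15/17 -8/17 0; 0 0 1]
T2·T1 = [-304/425 -297/425 0; 297/425 -304/425 0; 0 0 1]
T3·…·T1 = [-304/425 -297/425 0; -7/425 -601/425 0; 0 0 1]
T4·…·T1 = [-304/425 -297/425 -3; -7/425 -601/425 6; 0 0 1]
det M = 1; M⁻¹ = [-601/425 297/425 -717/85; 7/425 -304/425 369/85; 0 0 1]
M⁻¹ · (-617/85, 264/85)ᵀ = (4, 2)ᵀ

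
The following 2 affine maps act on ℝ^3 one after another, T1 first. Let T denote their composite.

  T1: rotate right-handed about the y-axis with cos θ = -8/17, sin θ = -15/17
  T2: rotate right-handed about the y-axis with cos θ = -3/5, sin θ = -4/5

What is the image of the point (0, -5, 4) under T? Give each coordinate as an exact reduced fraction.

T1 rotate right-handed about the y-axis with cos θ = -8/17, sin θ = -15/17: (0, -5, 4) → (-60/17, -5, -32/17)
T2 rotate right-handed about the y-axis with cos θ = -3/5, sin θ = -4/5: (-60/17, -5, -32/17) → (308/85, -5, -144/85)

T(p) = (308/85, -5, -144/85)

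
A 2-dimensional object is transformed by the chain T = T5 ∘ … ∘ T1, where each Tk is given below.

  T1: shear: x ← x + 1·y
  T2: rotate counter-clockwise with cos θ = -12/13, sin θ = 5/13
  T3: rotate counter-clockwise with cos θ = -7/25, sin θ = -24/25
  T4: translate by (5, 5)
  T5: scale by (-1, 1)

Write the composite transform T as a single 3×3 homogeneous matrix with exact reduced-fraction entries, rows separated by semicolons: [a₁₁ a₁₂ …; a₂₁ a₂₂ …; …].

T1 = [1 1 0; 0 1 0; 0 0 1]
T2·T1 = [-12/13 -17/13 0; 5/13 -7/13 0; 0 0 1]
T3·…·T1 = [204/325 -49/325 0; 253/325 457/325 0; 0 0 1]
T4·…·T1 = [204/325 -49/325 5; 253/325 457/325 5; 0 0 1]
T5·…·T1 = [-204/325 49/325 -5; 253/325 457/325 5; 0 0 1]

T = [-204/325 49/325 -5; 253/325 457/325 5; 0 0 1]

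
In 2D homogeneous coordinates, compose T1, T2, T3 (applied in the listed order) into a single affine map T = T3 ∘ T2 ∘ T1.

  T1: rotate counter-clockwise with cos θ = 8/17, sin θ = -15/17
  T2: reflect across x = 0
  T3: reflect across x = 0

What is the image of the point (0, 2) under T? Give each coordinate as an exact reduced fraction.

T(p) = (30/17, 16/17)

T1 rotate counter-clockwise with cos θ = 8/17, sin θ = -15/17: (0, 2) → (30/17, 16/17)
T2 reflect across x = 0: (30/17, 16/17) → (-30/17, 16/17)
T3 reflect across x = 0: (-30/17, 16/17) → (30/17, 16/17)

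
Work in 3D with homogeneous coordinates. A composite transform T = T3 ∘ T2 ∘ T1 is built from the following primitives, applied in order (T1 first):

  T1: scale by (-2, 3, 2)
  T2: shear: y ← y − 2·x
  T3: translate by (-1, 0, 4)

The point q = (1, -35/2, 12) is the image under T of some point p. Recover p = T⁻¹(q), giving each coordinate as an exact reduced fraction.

T1 = [-2 0 0 0; 0 3 0 0; 0 0 2 0; 0 0 0 1]
T2·T1 = [-2 0 0 0; 4 3 0 0; 0 0 2 0; 0 0 0 1]
T3·…·T1 = [-2 0 0 -1; 4 3 0 0; 0 0 2 4; 0 0 0 1]
det M = -12; M⁻¹ = [-1/2 0 0 -1/2; 2/3 1/3 0 2/3; 0 0 1/2 -2; 0 0 0 1]
M⁻¹ · (1, -35/2, 12)ᵀ = (-1, -9/2, 4)ᵀ

p = (-1, -9/2, 4)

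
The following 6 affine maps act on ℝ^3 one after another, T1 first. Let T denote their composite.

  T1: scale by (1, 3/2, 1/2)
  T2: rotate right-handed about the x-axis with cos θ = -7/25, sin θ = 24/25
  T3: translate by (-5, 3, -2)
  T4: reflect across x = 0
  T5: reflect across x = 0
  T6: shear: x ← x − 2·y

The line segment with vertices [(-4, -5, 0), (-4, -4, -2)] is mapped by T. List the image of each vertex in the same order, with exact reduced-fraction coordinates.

T1 scale by (1, 3/2, 1/2): (-4, -5, 0) → (-4, -15/2, 0); (-4, -4, -2) → (-4, -6, -1)
T2 rotate right-handed about the x-axis with cos θ = -7/25, sin θ = 24/25: (-4, -15/2, 0) → (-4, 21/10, -36/5); (-4, -6, -1) → (-4, 66/25, -137/25)
T3 translate by (-5, 3, -2): (-4, 21/10, -36/5) → (-9, 51/10, -46/5); (-4, 66/25, -137/25) → (-9, 141/25, -187/25)
T4 reflect across x = 0: (-9, 51/10, -46/5) → (9, 51/10, -46/5); (-9, 141/25, -187/25) → (9, 141/25, -187/25)
T5 reflect across x = 0: (9, 51/10, -46/5) → (-9, 51/10, -46/5); (9, 141/25, -187/25) → (-9, 141/25, -187/25)
T6 shear: x ← x − 2·y: (-9, 51/10, -46/5) → (-96/5, 51/10, -46/5); (-9, 141/25, -187/25) → (-507/25, 141/25, -187/25)

image vertices: (-96/5, 51/10, -46/5), (-507/25, 141/25, -187/25)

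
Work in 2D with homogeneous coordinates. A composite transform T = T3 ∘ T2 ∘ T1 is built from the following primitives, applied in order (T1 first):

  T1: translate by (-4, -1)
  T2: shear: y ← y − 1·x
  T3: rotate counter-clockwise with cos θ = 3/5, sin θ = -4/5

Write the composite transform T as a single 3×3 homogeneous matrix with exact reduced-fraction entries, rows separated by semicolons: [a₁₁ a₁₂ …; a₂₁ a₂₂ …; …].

T = [-1/5 4/5 0; -7/5 3/5 5; 0 0 1]

T1 = [1 0 -4; 0 1 -1; 0 0 1]
T2·T1 = [1 0 -4; -1 1 3; 0 0 1]
T3·…·T1 = [-1/5 4/5 0; -7/5 3/5 5; 0 0 1]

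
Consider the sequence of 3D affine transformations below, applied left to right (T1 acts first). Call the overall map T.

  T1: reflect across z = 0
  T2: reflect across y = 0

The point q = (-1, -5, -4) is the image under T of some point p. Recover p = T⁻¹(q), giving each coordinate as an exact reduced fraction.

p = (-1, 5, 4)

T1 = [1 0 0 0; 0 1 0 0; 0 0 -1 0; 0 0 0 1]
T2·T1 = [1 0 0 0; 0 -1 0 0; 0 0 -1 0; 0 0 0 1]
det M = 1; M⁻¹ = [1 0 0 0; 0 -1 0 0; 0 0 -1 0; 0 0 0 1]
M⁻¹ · (-1, -5, -4)ᵀ = (-1, 5, 4)ᵀ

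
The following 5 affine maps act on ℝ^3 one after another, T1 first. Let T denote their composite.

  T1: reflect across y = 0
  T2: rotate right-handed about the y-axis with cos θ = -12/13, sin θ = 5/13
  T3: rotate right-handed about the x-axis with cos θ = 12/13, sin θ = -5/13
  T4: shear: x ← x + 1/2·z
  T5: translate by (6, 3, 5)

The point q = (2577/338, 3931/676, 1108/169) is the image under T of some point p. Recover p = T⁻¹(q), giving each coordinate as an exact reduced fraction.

T1 = [1 0 0 0; 0 -1 0 0; 0 0 1 0; 0 0 0 1]
T2·T1 = [-12/13 0 5/13 0; 0 -1 0 0; -5/13 0 -12/13 0; 0 0 0 1]
T3·…·T1 = [-12/13 0 5/13 0; -25/169 -12/13 -60/169 0; -60/169 5/13 -144/169 0; 0 0 0 1]
T4·…·T1 = [-186/169 5/26 -7/169 0; -25/169 -12/13 -60/169 0; -60/169 5/13 -144/169 0; 0 0 0 1]
T5·…·T1 = [-186/169 5/26 -7/169 6; -25/169 -12/13 -60/169 3; -60/169 5/13 -144/169 5; 0 0 0 1]
det M = -1; M⁻¹ = [-12/13 -25/169 18/169 921/169; 0 -12/13 5/13 11/13; 5/13 -60/169 -353/338 1345/338; 0 0 0 1]
M⁻¹ · (2577/338, 3931/676, 1108/169)ᵀ = (-7/4, -2, -2)ᵀ

p = (-7/4, -2, -2)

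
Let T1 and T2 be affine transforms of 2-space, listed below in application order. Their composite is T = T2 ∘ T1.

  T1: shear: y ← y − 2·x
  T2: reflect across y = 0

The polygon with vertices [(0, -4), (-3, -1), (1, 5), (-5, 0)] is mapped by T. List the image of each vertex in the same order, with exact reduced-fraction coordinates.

T1 shear: y ← y − 2·x: (0, -4) → (0, -4); (-3, -1) → (-3, 5); (1, 5) → (1, 3); (-5, 0) → (-5, 10)
T2 reflect across y = 0: (0, -4) → (0, 4); (-3, 5) → (-3, -5); (1, 3) → (1, -3); (-5, 10) → (-5, -10)

image vertices: (0, 4), (-3, -5), (1, -3), (-5, -10)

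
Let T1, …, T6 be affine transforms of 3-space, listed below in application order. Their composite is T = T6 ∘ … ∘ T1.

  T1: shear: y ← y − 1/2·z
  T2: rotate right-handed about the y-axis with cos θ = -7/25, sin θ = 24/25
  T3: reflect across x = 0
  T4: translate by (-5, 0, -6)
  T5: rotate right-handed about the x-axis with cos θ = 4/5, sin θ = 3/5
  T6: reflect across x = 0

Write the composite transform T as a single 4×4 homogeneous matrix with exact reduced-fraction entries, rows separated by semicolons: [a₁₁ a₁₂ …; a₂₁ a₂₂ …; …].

T1 = [1 0 0 0; 0 1 -1/2 0; 0 0 1 0; 0 0 0 1]
T2·T1 = [-7/25 0 24/25 0; 0 1 -1/2 0; -24/25 0 -7/25 0; 0 0 0 1]
T3·…·T1 = [7/25 0 -24/25 0; 0 1 -1/2 0; -24/25 0 -7/25 0; 0 0 0 1]
T4·…·T1 = [7/25 0 -24/25 -5; 0 1 -1/2 0; -24/25 0 -7/25 -6; 0 0 0 1]
T5·…·T1 = [7/25 0 -24/25 -5; 72/125 4/5 -29/125 18/5; -96/125 3/5 -131/250 -24/5; 0 0 0 1]
T6·…·T1 = [-7/25 0 24/25 5; 72/125 4/5 -29/125 18/5; -96/125 3/5 -131/250 -24/5; 0 0 0 1]

T = [-7/25 0 24/25 5; 72/125 4/5 -29/125 18/5; -96/125 3/5 -131/250 -24/5; 0 0 0 1]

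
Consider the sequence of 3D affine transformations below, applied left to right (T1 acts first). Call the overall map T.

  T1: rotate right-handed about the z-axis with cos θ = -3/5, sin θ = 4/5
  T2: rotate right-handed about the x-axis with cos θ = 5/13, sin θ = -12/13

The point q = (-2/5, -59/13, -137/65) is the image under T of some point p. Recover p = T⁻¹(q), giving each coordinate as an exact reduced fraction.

T1 = [-3/5 -4/5 0 0; 4/5 -3/5 0 0; 0 0 1 0; 0 0 0 1]
T2·T1 = [-3/5 -4/5 0 0; 4/13 -3/13 12/13 0; -48/65 36/65 5/13 0; 0 0 0 1]
det M = 1; M⁻¹ = [-3/5 4/13 -48/65 0; -4/5 -3/13 36/65 0; 0 12/13 5/13 0; 0 0 0 1]
M⁻¹ · (-2/5, -59/13, -137/65)ᵀ = (2/5, 1/5, -5)ᵀ

p = (2/5, 1/5, -5)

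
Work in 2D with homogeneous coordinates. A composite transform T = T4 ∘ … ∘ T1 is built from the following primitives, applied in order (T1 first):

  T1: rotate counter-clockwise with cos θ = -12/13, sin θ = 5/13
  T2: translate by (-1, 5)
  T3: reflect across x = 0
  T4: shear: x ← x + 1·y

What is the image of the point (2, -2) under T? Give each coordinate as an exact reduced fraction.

T1 rotate counter-clockwise with cos θ = -12/13, sin θ = 5/13: (2, -2) → (-14/13, 34/13)
T2 translate by (-1, 5): (-14/13, 34/13) → (-27/13, 99/13)
T3 reflect across x = 0: (-27/13, 99/13) → (27/13, 99/13)
T4 shear: x ← x + 1·y: (27/13, 99/13) → (126/13, 99/13)

T(p) = (126/13, 99/13)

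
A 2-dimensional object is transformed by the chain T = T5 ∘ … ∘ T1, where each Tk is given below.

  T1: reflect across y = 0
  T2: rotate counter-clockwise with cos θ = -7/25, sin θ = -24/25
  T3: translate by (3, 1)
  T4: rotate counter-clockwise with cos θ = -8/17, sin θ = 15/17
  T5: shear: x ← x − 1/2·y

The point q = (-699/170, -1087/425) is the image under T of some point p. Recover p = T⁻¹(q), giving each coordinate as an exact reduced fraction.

p = (-4, 4)

T1 = [1 0 0; 0 -1 0; 0 0 1]
T2·T1 = [-7/25 -24/25 0; -24/25 7/25 0; 0 0 1]
T3·…·T1 = [-7/25 -24/25 3; -24/25 7/25 1; 0 0 1]
T4·…·T1 = [416/425 87/425 -39/17; 87/425 -416/425 37/17; 0 0 1]
T5·…·T1 = [149/170 59/85 -115/34; 87/425 -416/425 37/17; 0 0 1]
det M = -1; M⁻¹ = [416/425 59/85 9/5; 87/425 -149/170 13/5; 0 0 1]
M⁻¹ · (-699/170, -1087/425)ᵀ = (-4, 4)ᵀ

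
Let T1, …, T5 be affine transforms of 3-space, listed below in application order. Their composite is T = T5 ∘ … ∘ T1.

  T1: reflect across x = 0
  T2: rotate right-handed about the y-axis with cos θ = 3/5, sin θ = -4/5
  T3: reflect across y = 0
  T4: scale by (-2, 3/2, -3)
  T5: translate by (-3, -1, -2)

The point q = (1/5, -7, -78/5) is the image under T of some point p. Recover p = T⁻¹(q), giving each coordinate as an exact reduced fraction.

T1 = [-1 0 0 0; 0 1 0 0; 0 0 1 0; 0 0 0 1]
T2·T1 = [-3/5 0 -4/5 0; 0 1 0 0; -4/5 0 3/5 0; 0 0 0 1]
T3·…·T1 = [-3/5 0 -4/5 0; 0 -1 0 0; -4/5 0 3/5 0; 0 0 0 1]
T4·…·T1 = [6/5 0 8/5 0; 0 -3/2 0 0; 12/5 0 -9/5 0; 0 0 0 1]
T5·…·T1 = [6/5 0 8/5 -3; 0 -3/2 0 -1; 12/5 0 -9/5 -2; 0 0 0 1]
det M = 9; M⁻¹ = [3/10 0 4/15 43/30; 0 -2/3 0 -2/3; 2/5 0 -1/5 4/5; 0 0 0 1]
M⁻¹ · (1/5, -7, -78/5)ᵀ = (-8/3, 4, 4)ᵀ

p = (-8/3, 4, 4)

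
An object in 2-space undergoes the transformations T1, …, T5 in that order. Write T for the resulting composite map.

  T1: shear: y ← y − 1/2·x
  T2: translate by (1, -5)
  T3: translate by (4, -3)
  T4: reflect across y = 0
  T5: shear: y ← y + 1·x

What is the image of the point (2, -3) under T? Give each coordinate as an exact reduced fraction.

T(p) = (7, 19)

T1 shear: y ← y − 1/2·x: (2, -3) → (2, -4)
T2 translate by (1, -5): (2, -4) → (3, -9)
T3 translate by (4, -3): (3, -9) → (7, -12)
T4 reflect across y = 0: (7, -12) → (7, 12)
T5 shear: y ← y + 1·x: (7, 12) → (7, 19)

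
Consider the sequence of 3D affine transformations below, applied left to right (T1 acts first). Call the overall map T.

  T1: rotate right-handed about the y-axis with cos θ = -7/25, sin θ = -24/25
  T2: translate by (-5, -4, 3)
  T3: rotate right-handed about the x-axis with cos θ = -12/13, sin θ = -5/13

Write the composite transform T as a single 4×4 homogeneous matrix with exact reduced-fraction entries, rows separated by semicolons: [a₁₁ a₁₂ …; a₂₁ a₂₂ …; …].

T = [-7/25 0 -24/25 -5; 24/65 -12/13 -7/65 63/13; -288/325 -5/13 84/325 -16/13; 0 0 0 1]

T1 = [-7/25 0 -24/25 0; 0 1 0 0; 24/25 0 -7/25 0; 0 0 0 1]
T2·T1 = [-7/25 0 -24/25 -5; 0 1 0 -4; 24/25 0 -7/25 3; 0 0 0 1]
T3·…·T1 = [-7/25 0 -24/25 -5; 24/65 -12/13 -7/65 63/13; -288/325 -5/13 84/325 -16/13; 0 0 0 1]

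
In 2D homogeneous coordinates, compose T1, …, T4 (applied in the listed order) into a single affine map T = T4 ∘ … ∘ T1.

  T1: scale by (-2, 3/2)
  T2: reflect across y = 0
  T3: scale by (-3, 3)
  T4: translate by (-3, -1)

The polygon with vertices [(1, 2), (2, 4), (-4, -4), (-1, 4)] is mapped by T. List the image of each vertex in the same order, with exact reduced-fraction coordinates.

image vertices: (3, -10), (9, -19), (-27, 17), (-9, -19)

T1 scale by (-2, 3/2): (1, 2) → (-2, 3); (2, 4) → (-4, 6); (-4, -4) → (8, -6); (-1, 4) → (2, 6)
T2 reflect across y = 0: (-2, 3) → (-2, -3); (-4, 6) → (-4, -6); (8, -6) → (8, 6); (2, 6) → (2, -6)
T3 scale by (-3, 3): (-2, -3) → (6, -9); (-4, -6) → (12, -18); (8, 6) → (-24, 18); (2, -6) → (-6, -18)
T4 translate by (-3, -1): (6, -9) → (3, -10); (12, -18) → (9, -19); (-24, 18) → (-27, 17); (-6, -18) → (-9, -19)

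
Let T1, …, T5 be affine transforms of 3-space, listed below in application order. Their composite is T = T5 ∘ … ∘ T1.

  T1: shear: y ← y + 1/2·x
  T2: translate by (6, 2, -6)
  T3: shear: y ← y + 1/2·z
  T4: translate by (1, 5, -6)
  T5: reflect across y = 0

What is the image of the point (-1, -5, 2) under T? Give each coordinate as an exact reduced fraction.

T1 shear: y ← y + 1/2·x: (-1, -5, 2) → (-1, -11/2, 2)
T2 translate by (6, 2, -6): (-1, -11/2, 2) → (5, -7/2, -4)
T3 shear: y ← y + 1/2·z: (5, -7/2, -4) → (5, -11/2, -4)
T4 translate by (1, 5, -6): (5, -11/2, -4) → (6, -1/2, -10)
T5 reflect across y = 0: (6, -1/2, -10) → (6, 1/2, -10)

T(p) = (6, 1/2, -10)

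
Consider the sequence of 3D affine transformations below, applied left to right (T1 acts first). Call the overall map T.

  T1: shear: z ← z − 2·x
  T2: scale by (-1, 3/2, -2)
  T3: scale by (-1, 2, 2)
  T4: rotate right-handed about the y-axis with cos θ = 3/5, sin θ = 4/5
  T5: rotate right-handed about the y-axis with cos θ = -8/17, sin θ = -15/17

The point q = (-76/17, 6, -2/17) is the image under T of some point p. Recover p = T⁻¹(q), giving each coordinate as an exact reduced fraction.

p = (-2, 2, -5)

T1 = [1 0 0 0; 0 1 0 0; -2 0 1 0; 0 0 0 1]
T2·T1 = [-1 0 0 0; 0 3/2 0 0; 4 0 -2 0; 0 0 0 1]
T3·…·T1 = [1 0 0 0; 0 3 0 0; 8 0 -4 0; 0 0 0 1]
T4·…·T1 = [7 0 -16/5 0; 0 3 0 0; 4 0 -12/5 0; 0 0 0 1]
T5·…·T1 = [-116/17 0 308/85 0; 0 3 0 0; 73/17 0 -144/85 0; 0 0 0 1]
det M = -12; M⁻¹ = [36/85 0 77/85 0; 0 1/3 0 0; 73/68 0 29/17 0; 0 0 0 1]
M⁻¹ · (-76/17, 6, -2/17)ᵀ = (-2, 2, -5)ᵀ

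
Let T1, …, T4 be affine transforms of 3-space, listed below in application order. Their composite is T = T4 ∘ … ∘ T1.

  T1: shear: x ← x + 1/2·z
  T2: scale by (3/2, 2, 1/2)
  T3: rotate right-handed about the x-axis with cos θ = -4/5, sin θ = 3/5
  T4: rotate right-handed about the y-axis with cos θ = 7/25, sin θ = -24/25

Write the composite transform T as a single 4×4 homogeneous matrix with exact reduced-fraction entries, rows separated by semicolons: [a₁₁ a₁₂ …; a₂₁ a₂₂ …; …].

T = [21/50 -144/125 297/500 0; 0 -8/5 -3/10 0; 36/25 42/125 76/125 0; 0 0 0 1]

T1 = [1 0 1/2 0; 0 1 0 0; 0 0 1 0; 0 0 0 1]
T2·T1 = [3/2 0 3/4 0; 0 2 0 0; 0 0 1/2 0; 0 0 0 1]
T3·…·T1 = [3/2 0 3/4 0; 0 -8/5 -3/10 0; 0 6/5 -2/5 0; 0 0 0 1]
T4·…·T1 = [21/50 -144/125 297/500 0; 0 -8/5 -3/10 0; 36/25 42/125 76/125 0; 0 0 0 1]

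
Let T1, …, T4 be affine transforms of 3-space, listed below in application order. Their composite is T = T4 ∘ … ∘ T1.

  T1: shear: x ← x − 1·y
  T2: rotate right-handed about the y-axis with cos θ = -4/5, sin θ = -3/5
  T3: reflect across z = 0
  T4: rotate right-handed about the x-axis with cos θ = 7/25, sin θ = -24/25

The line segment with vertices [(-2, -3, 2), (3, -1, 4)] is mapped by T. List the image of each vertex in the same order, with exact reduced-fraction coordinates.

image vertices: (-2, 3/25, 79/25), (-28/5, 61/125, 148/125)

T1 shear: x ← x − 1·y: (-2, -3, 2) → (1, -3, 2); (3, -1, 4) → (4, -1, 4)
T2 rotate right-handed about the y-axis with cos θ = -4/5, sin θ = -3/5: (1, -3, 2) → (-2, -3, -1); (4, -1, 4) → (-28/5, -1, -4/5)
T3 reflect across z = 0: (-2, -3, -1) → (-2, -3, 1); (-28/5, -1, -4/5) → (-28/5, -1, 4/5)
T4 rotate right-handed about the x-axis with cos θ = 7/25, sin θ = -24/25: (-2, -3, 1) → (-2, 3/25, 79/25); (-28/5, -1, 4/5) → (-28/5, 61/125, 148/125)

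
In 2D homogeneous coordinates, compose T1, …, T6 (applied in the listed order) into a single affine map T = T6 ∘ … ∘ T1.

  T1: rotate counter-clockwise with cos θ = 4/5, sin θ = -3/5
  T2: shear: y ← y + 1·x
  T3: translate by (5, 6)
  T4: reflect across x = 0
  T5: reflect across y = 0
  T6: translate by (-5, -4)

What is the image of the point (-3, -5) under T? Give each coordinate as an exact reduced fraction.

T(p) = (-23/5, -12/5)

T1 rotate counter-clockwise with cos θ = 4/5, sin θ = -3/5: (-3, -5) → (-27/5, -11/5)
T2 shear: y ← y + 1·x: (-27/5, -11/5) → (-27/5, -38/5)
T3 translate by (5, 6): (-27/5, -38/5) → (-2/5, -8/5)
T4 reflect across x = 0: (-2/5, -8/5) → (2/5, -8/5)
T5 reflect across y = 0: (2/5, -8/5) → (2/5, 8/5)
T6 translate by (-5, -4): (2/5, 8/5) → (-23/5, -12/5)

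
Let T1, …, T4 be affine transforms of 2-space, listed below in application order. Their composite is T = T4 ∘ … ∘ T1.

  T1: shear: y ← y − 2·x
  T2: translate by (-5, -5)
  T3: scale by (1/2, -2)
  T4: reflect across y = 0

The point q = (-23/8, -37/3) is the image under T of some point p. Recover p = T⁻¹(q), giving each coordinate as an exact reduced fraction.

p = (-3/4, -8/3)

T1 = [1 0 0; -2 1 0; 0 0 1]
T2·T1 = [1 0 -5; -2 1 -5; 0 0 1]
T3·…·T1 = [1/2 0 -5/2; 4 -2 10; 0 0 1]
T4·…·T1 = [1/2 0 -5/2; -4 2 -10; 0 0 1]
det M = 1; M⁻¹ = [2 0 5; 4 1/2 15; 0 0 1]
M⁻¹ · (-23/8, -37/3)ᵀ = (-3/4, -8/3)ᵀ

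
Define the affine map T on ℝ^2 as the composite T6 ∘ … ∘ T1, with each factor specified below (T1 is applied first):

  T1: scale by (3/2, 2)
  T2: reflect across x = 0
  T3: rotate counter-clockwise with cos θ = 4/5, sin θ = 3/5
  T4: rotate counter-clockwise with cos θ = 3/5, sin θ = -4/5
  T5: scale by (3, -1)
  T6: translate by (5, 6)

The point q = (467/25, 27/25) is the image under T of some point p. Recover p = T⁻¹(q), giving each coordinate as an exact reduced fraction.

p = (-2, 3)

T1 = [3/2 0 0; 0 2 0; 0 0 1]
T2·T1 = [-3/2 0 0; 0 2 0; 0 0 1]
T3·…·T1 = [-6/5 -6/5 0; -9/10 8/5 0; 0 0 1]
T4·…·T1 = [-36/25 14/25 0; 21/50 48/25 0; 0 0 1]
T5·…·T1 = [-108/25 42/25 0; -21/50 -48/25 0; 0 0 1]
T6·…·T1 = [-108/25 42/25 5; -21/50 -48/25 6; 0 0 1]
det M = 9; M⁻¹ = [-16/75 -14/75 164/75; 7/150 -12/25 397/150; 0 0 1]
M⁻¹ · (467/25, 27/25)ᵀ = (-2, 3)ᵀ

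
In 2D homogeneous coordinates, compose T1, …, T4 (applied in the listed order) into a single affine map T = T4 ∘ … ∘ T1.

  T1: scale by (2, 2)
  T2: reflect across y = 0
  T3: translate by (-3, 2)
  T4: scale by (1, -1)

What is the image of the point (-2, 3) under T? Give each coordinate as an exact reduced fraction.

T(p) = (-7, 4)

T1 scale by (2, 2): (-2, 3) → (-4, 6)
T2 reflect across y = 0: (-4, 6) → (-4, -6)
T3 translate by (-3, 2): (-4, -6) → (-7, -4)
T4 scale by (1, -1): (-7, -4) → (-7, 4)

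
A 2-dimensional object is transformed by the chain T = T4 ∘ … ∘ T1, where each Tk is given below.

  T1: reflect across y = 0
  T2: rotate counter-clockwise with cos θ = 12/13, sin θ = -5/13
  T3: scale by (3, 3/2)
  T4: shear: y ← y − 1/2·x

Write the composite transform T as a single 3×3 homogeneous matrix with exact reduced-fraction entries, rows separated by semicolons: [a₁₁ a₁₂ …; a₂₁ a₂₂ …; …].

T1 = [1 0 0; 0 -1 0; 0 0 1]
T2·T1 = [12/13 -5/13 0; -5/13 -12/13 0; 0 0 1]
T3·…·T1 = [36/13 -15/13 0; -15/26 -18/13 0; 0 0 1]
T4·…·T1 = [36/13 -15/13 0; -51/26 -21/26 0; 0 0 1]

T = [36/13 -15/13 0; -51/26 -21/26 0; 0 0 1]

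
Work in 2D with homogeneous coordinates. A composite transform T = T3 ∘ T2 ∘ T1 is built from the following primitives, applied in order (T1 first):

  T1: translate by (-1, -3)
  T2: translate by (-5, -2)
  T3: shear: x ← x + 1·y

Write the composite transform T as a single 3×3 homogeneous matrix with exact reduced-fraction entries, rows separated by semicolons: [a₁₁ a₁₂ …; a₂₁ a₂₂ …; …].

T1 = [1 0 -1; 0 1 -3; 0 0 1]
T2·T1 = [1 0 -6; 0 1 -5; 0 0 1]
T3·…·T1 = [1 1 -11; 0 1 -5; 0 0 1]

T = [1 1 -11; 0 1 -5; 0 0 1]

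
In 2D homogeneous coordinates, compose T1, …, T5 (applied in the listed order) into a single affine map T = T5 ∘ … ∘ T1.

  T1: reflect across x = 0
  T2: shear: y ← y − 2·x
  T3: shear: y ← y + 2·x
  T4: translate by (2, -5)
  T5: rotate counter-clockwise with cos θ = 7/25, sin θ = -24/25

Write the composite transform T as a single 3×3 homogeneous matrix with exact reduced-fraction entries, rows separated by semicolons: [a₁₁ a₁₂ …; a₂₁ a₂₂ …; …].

T1 = [-1 0 0; 0 1 0; 0 0 1]
T2·T1 = [-1 0 0; 2 1 0; 0 0 1]
T3·…·T1 = [-1 0 0; 0 1 0; 0 0 1]
T4·…·T1 = [-1 0 2; 0 1 -5; 0 0 1]
T5·…·T1 = [-7/25 24/25 -106/25; 24/25 7/25 -83/25; 0 0 1]

T = [-7/25 24/25 -106/25; 24/25 7/25 -83/25; 0 0 1]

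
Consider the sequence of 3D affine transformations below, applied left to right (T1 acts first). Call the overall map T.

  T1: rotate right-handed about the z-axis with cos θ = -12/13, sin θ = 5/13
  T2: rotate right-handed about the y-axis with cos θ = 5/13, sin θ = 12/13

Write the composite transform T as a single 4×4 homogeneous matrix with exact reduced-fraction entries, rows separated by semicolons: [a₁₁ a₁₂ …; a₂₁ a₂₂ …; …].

T = [-60/169 -25/169 12/13 0; 5/13 -12/13 0 0; 144/169 60/169 5/13 0; 0 0 0 1]

T1 = [-12/13 -5/13 0 0; 5/13 -12/13 0 0; 0 0 1 0; 0 0 0 1]
T2·T1 = [-60/169 -25/169 12/13 0; 5/13 -12/13 0 0; 144/169 60/169 5/13 0; 0 0 0 1]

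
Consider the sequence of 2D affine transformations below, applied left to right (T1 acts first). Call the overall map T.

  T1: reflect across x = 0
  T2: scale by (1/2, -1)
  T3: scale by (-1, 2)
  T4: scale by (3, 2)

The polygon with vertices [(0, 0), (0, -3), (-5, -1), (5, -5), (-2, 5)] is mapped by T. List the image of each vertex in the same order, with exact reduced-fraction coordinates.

image vertices: (0, 0), (0, 12), (-15/2, 4), (15/2, 20), (-3, -20)

T1 reflect across x = 0: (0, 0) → (0, 0); (0, -3) → (0, -3); (-5, -1) → (5, -1); (5, -5) → (-5, -5); (-2, 5) → (2, 5)
T2 scale by (1/2, -1): (0, 0) → (0, 0); (0, -3) → (0, 3); (5, -1) → (5/2, 1); (-5, -5) → (-5/2, 5); (2, 5) → (1, -5)
T3 scale by (-1, 2): (0, 0) → (0, 0); (0, 3) → (0, 6); (5/2, 1) → (-5/2, 2); (-5/2, 5) → (5/2, 10); (1, -5) → (-1, -10)
T4 scale by (3, 2): (0, 0) → (0, 0); (0, 6) → (0, 12); (-5/2, 2) → (-15/2, 4); (5/2, 10) → (15/2, 20); (-1, -10) → (-3, -20)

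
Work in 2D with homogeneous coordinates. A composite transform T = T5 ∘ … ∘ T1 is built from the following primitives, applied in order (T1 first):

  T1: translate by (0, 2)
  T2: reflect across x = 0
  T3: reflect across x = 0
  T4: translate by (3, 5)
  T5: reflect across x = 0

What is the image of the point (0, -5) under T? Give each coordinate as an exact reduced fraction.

T1 translate by (0, 2): (0, -5) → (0, -3)
T2 reflect across x = 0: (0, -3) → (0, -3)
T3 reflect across x = 0: (0, -3) → (0, -3)
T4 translate by (3, 5): (0, -3) → (3, 2)
T5 reflect across x = 0: (3, 2) → (-3, 2)

T(p) = (-3, 2)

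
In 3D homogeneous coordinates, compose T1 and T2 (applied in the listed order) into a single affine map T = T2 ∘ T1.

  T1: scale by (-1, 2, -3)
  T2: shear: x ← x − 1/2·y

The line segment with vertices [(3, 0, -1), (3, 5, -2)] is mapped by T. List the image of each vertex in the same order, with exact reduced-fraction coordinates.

image vertices: (-3, 0, 3), (-8, 10, 6)

T1 scale by (-1, 2, -3): (3, 0, -1) → (-3, 0, 3); (3, 5, -2) → (-3, 10, 6)
T2 shear: x ← x − 1/2·y: (-3, 0, 3) → (-3, 0, 3); (-3, 10, 6) → (-8, 10, 6)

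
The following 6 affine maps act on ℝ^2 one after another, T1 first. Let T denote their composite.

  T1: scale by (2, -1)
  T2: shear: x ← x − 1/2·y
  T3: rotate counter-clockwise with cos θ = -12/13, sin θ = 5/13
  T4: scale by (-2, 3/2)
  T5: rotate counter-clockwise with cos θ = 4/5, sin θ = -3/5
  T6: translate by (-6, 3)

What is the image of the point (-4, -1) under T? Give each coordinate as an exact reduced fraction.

T1 scale by (2, -1): (-4, -1) → (-8, 1)
T2 shear: x ← x − 1/2·y: (-8, 1) → (-17/2, 1)
T3 rotate counter-clockwise with cos θ = -12/13, sin θ = 5/13: (-17/2, 1) → (97/13, -109/26)
T4 scale by (-2, 3/2): (97/13, -109/26) → (-194/13, -327/52)
T5 rotate counter-clockwise with cos θ = 4/5, sin θ = -3/5: (-194/13, -327/52) → (-817/52, 51/13)
T6 translate by (-6, 3): (-817/52, 51/13) → (-1129/52, 90/13)

T(p) = (-1129/52, 90/13)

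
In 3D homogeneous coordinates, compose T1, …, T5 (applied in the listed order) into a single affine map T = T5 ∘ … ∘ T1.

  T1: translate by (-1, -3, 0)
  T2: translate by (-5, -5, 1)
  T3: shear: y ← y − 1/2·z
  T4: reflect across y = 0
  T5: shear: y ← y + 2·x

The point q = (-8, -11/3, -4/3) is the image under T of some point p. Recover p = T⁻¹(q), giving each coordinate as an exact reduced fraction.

p = (-2, -5, -7/3)

T1 = [1 0 0 -1; 0 1 0 -3; 0 0 1 0; 0 0 0 1]
T2·T1 = [1 0 0 -6; 0 1 0 -8; 0 0 1 1; 0 0 0 1]
T3·…·T1 = [1 0 0 -6; 0 1 -1/2 -17/2; 0 0 1 1; 0 0 0 1]
T4·…·T1 = [1 0 0 -6; 0 -1 1/2 17/2; 0 0 1 1; 0 0 0 1]
T5·…·T1 = [1 0 0 -6; 2 -1 1/2 -7/2; 0 0 1 1; 0 0 0 1]
det M = -1; M⁻¹ = [1 0 0 6; 2 -1 1/2 8; 0 0 1 -1; 0 0 0 1]
M⁻¹ · (-8, -11/3, -4/3)ᵀ = (-2, -5, -7/3)ᵀ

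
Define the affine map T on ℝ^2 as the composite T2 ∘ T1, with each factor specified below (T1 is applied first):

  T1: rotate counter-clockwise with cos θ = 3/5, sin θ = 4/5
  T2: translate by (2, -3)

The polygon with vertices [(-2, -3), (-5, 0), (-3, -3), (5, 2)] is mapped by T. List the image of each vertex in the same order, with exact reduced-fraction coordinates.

image vertices: (16/5, -32/5), (-1, -7), (13/5, -36/5), (17/5, 11/5)

T1 rotate counter-clockwise with cos θ = 3/5, sin θ = 4/5: (-2, -3) → (6/5, -17/5); (-5, 0) → (-3, -4); (-3, -3) → (3/5, -21/5); (5, 2) → (7/5, 26/5)
T2 translate by (2, -3): (6/5, -17/5) → (16/5, -32/5); (-3, -4) → (-1, -7); (3/5, -21/5) → (13/5, -36/5); (7/5, 26/5) → (17/5, 11/5)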